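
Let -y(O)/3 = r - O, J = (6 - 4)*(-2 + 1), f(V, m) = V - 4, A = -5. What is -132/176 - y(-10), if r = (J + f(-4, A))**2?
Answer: 1317/4 ≈ 329.25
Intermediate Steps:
f(V, m) = -4 + V
J = -2 (J = 2*(-1) = -2)
r = 100 (r = (-2 + (-4 - 4))**2 = (-2 - 8)**2 = (-10)**2 = 100)
y(O) = -300 + 3*O (y(O) = -3*(100 - O) = -300 + 3*O)
-132/176 - y(-10) = -132/176 - (-300 + 3*(-10)) = -132*1/176 - (-300 - 30) = -3/4 - 1*(-330) = -3/4 + 330 = 1317/4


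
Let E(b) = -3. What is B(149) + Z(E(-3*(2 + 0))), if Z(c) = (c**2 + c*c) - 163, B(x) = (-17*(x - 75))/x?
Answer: -22863/149 ≈ -153.44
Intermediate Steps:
B(x) = (1275 - 17*x)/x (B(x) = (-17*(-75 + x))/x = (1275 - 17*x)/x)
Z(c) = -163 + 2*c**2 (Z(c) = (c**2 + c**2) - 163 = 2*c**2 - 163 = -163 + 2*c**2)
B(149) + Z(E(-3*(2 + 0))) = (-17 + 1275/149) + (-163 + 2*(-3)**2) = (-17 + 1275*(1/149)) + (-163 + 2*9) = (-17 + 1275/149) + (-163 + 18) = -1258/149 - 145 = -22863/149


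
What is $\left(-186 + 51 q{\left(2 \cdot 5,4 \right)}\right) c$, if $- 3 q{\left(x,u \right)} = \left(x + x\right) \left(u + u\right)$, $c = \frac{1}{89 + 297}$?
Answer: $- \frac{1453}{193} \approx -7.5285$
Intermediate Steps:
$c = \frac{1}{386} \approx 0.0025907$
$q{\left(x,u \right)} = - \frac{4 u x}{3}$ ($q{\left(x,u \right)} = - \frac{\left(x + x\right) \left(u + u\right)}{3} = - \frac{2 x 2 u}{3} = - \frac{4 u x}{3}$)
$\left(-186 + 51 q{\left(2 \cdot 5,4 \right)}\right) c = \left(-186 + 51 \left(\left(- \frac{4}{3}\right) 4 \cdot 2 \cdot 5\right)\right) \frac{1}{386} = \left(-186 + 51 \left(\left(- \frac{4}{3}\right) 4 \cdot 10\right)\right) \frac{1}{386} = \left(-186 + 51 \left(- \frac{160}{3}\right)\right) \frac{1}{386} = \left(-186 - 2720\right) \frac{1}{386} = \left(-2906\right) \frac{1}{386} = - \frac{1453}{193}$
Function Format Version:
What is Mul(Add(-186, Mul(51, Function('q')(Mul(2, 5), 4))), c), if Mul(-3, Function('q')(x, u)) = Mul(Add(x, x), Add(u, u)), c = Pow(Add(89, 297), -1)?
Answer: Rational(-1453, 193) ≈ -7.5285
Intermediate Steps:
c = Rational(1, 386) (c = Pow(386, -1) = Rational(1, 386) ≈ 0.0025907)
Function('q')(x, u) = Mul(Rational(-4, 3), u, x) (Function('q')(x, u) = Mul(Rational(-1, 3), Mul(Add(x, x), Add(u, u))) = Mul(Rational(-1, 3), Mul(Mul(2, x), Mul(2, u))) = Mul(Rational(-1, 3), Mul(4, u, x)) = Mul(Rational(-4, 3), u, x))
Mul(Add(-186, Mul(51, Function('q')(Mul(2, 5), 4))), c) = Mul(Add(-186, Mul(51, Mul(Rational(-4, 3), 4, Mul(2, 5)))), Rational(1, 386)) = Mul(Add(-186, Mul(51, Mul(Rational(-4, 3), 4, 10))), Rational(1, 386)) = Mul(Add(-186, Mul(51, Rational(-160, 3))), Rational(1, 386)) = Mul(Add(-186, -2720), Rational(1, 386)) = Mul(-2906, Rational(1, 386)) = Rational(-1453, 193)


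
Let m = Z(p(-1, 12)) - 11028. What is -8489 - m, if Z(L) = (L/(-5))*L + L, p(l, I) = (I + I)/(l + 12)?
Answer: 1535351/605 ≈ 2537.8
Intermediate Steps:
p(l, I) = 2*I/(12 + l) (p(l, I) = (2*I)/(12 + l) = 2*I/(12 + l))
Z(L) = L - L²/5 (Z(L) = (L*(-⅕))*L + L = (-L/5)*L + L = -L²/5 + L = L - L²/5)
m = -6671196/605 (m = (2*12/(12 - 1))*(5 - 2*12/(12 - 1))/5 - 11028 = (2*12/11)*(5 - 2*12/11)/5 - 11028 = (2*12*(1/11))*(5 - 2*12/11)/5 - 11028 = (⅕)*(24/11)*(5 - 1*24/11) - 11028 = (⅕)*(24/11)*(5 - 24/11) - 11028 = (⅕)*(24/11)*(31/11) - 11028 = 744/605 - 11028 = -6671196/605 ≈ -11027.)
-8489 - m = -8489 - 1*(-6671196/605) = -8489 + 6671196/605 = 1535351/605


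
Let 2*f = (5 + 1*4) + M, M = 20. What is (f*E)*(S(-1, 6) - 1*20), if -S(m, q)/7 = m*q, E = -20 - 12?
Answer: -10208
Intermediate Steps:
E = -32
S(m, q) = -7*m*q
f = 29/2 (f = ((5 + 1*4) + 20)/2 = ((5 + 4) + 20)/2 = (9 + 20)/2 = (1/2)*29 = 29/2 ≈ 14.500)
(f*E)*(S(-1, 6) - 1*20) = ((29/2)*(-32))*(-7*(-1)*6 - 1*20) = -464*(42 - 20) = -464*22 = -10208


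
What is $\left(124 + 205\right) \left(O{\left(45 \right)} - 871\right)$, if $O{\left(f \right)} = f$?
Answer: $-271754$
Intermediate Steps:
$\left(124 + 205\right) \left(O{\left(45 \right)} - 871\right) = \left(124 + 205\right) \left(45 - 871\right) = 329 \left(-826\right) = -271754$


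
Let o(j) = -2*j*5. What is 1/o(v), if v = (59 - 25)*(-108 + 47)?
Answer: 1/20740 ≈ 4.8216e-5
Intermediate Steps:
v = -2074 (v = 34*(-61) = -2074)
o(j) = -10*j
1/o(v) = 1/(-10*(-2074)) = 1/20740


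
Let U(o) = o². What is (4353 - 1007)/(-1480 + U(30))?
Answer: -1673/290 ≈ -5.7690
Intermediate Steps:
(4353 - 1007)/(-1480 + U(30)) = (4353 - 1007)/(-1480 + 30²) = 3346/(-1480 + 900) = 3346/(-580) = 3346*(-1/580) = -1673/290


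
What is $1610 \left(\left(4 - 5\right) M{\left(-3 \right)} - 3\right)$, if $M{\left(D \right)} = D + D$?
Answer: $4830$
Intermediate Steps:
$M{\left(D \right)} = 2 D$
$1610 \left(\left(4 - 5\right) M{\left(-3 \right)} - 3\right) = 1610 \left(\left(4 - 5\right) 2 \left(-3\right) - 3\right) = 1610 \left(\left(-1\right) \left(-6\right) - 3\right) = 1610 \left(6 - 3\right) = 1610 \cdot 3 = 4830$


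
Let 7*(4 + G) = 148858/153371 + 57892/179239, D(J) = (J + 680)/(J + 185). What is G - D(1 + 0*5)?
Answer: -12742819716971/1704384009478 ≈ -7.4765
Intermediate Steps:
D(J) = (680 + J)/(185 + J)
G = -104880242534/27490064669 (G = -4 + (148858/153371 + 57892/179239)/7 = -4 + (⅐)*(35560112994/27490064669) = -4 + 5080016142/27490064669 = -104880242534/27490064669 ≈ -3.8152)
G - D(1 + 0*5) = -104880242534/27490064669 - (680 + (1 + 0*5))/(185 + (1 + 0*5)) = -104880242534/27490064669 - (680 + (1 + 0))/(185 + (1 + 0)) = -104880242534/27490064669 - (680 + 1)/(185 + 1) = -104880242534/27490064669 - 681/186 = -104880242534/27490064669 - 1*227/62 = -104880242534/27490064669 - 227/62 = -12742819716971/1704384009478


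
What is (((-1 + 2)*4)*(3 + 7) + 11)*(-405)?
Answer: -20655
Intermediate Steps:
(((-1 + 2)*4)*(3 + 7) + 11)*(-405) = ((1*4)*10 + 11)*(-405) = (4*10 + 11)*(-405) = (40 + 11)*(-405) = 51*(-405) = -20655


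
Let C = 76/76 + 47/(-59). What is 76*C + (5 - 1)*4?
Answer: 1856/59 ≈ 31.458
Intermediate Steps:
C = 12/59 (C = 76*(1/76) + 47*(-1/59) = 1 - 47/59 = 12/59 ≈ 0.20339)
76*C + (5 - 1)*4 = 76*(12/59) + (5 - 1)*4 = 912/59 + 4*4 = 912/59 + 16 = 1856/59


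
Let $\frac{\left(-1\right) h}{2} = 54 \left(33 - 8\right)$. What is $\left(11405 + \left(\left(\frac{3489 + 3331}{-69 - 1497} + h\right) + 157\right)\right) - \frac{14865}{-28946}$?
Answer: $\frac{200767664351}{22664718} \approx 8858.2$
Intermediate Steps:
$h = -2700$ ($h = - 2 \cdot 54 \left(33 - 8\right) = - 2 \cdot 54 \cdot 25 = \left(-2\right) 1350 = -2700$)
$\left(11405 + \left(\left(\frac{3489 + 3331}{-69 - 1497} + h\right) + 157\right)\right) - \frac{14865}{-28946} = \left(11405 + \left(\left(\frac{3489 + 3331}{-69 - 1497} - 2700\right) + 157\right)\right) - \frac{14865}{-28946} = \left(11405 + \left(\left(\frac{6820}{-1566} - 2700\right) + 157\right)\right) - - \frac{14865}{28946} = \left(11405 + \left(\left(6820 \left(- \frac{1}{1566}\right) - 2700\right) + 157\right)\right) + \frac{14865}{28946} = \left(11405 + \left(\left(- \frac{3410}{783} - 2700\right) + 157\right)\right) + \frac{14865}{28946} = \left(11405 + \left(- \frac{2117510}{783} + 157\right)\right) + \frac{14865}{28946} = \left(11405 - \frac{1994579}{783}\right) + \frac{14865}{28946} = \frac{6935536}{783} + \frac{14865}{28946} = \frac{200767664351}{22664718}$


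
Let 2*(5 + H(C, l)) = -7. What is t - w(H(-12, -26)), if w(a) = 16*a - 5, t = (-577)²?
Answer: 333070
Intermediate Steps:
H(C, l) = -17/2 (H(C, l) = -5 + (½)*(-7) = -5 - 7/2 = -17/2)
t = 332929
w(a) = -5 + 16*a
t - w(H(-12, -26)) = 332929 - (-5 + 16*(-17/2)) = 332929 - (-5 - 136) = 332929 - 1*(-141) = 332929 + 141 = 333070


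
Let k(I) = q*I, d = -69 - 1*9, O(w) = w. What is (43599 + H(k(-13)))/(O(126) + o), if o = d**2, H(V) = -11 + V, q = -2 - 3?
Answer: 14551/2070 ≈ 7.0295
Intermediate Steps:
q = -5
d = -78 (d = -69 - 9 = -78)
k(I) = -5*I
o = 6084 (o = (-78)**2 = 6084)
(43599 + H(k(-13)))/(O(126) + o) = (43599 + (-11 - 5*(-13)))/(126 + 6084) = (43599 + (-11 + 65))/6210 = (43599 + 54)*(1/6210) = 43653*(1/6210) = 14551/2070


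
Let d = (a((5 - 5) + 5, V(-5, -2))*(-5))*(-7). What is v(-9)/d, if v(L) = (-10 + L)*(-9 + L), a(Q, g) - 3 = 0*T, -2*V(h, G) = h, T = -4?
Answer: 114/35 ≈ 3.2571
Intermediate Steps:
V(h, G) = -h/2
a(Q, g) = 3 (a(Q, g) = 3 + 0*(-4) = 3 + 0 = 3)
d = 105 (d = (3*(-5))*(-7) = -15*(-7) = 105)
v(-9)/d = (90 + (-9)**2 - 19*(-9))/105 = (90 + 81 + 171)*(1/105) = 342*(1/105) = 114/35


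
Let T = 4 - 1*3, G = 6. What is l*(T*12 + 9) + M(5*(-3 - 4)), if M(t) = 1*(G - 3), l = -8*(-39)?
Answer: 6555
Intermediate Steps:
l = 312
M(t) = 3 (M(t) = 1*(6 - 3) = 1*3 = 3)
T = 1 (T = 4 - 3 = 1)
l*(T*12 + 9) + M(5*(-3 - 4)) = 312*(1*12 + 9) + 3 = 312*(12 + 9) + 3 = 312*21 + 3 = 6552 + 3 = 6555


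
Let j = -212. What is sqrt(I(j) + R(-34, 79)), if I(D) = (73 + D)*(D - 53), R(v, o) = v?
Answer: 3*sqrt(4089) ≈ 191.84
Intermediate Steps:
I(D) = (-53 + D)*(73 + D) (I(D) = (73 + D)*(-53 + D) = (-53 + D)*(73 + D))
sqrt(I(j) + R(-34, 79)) = sqrt((-3869 + (-212)**2 + 20*(-212)) - 34) = sqrt((-3869 + 44944 - 4240) - 34) = sqrt(36835 - 34) = sqrt(36801) = 3*sqrt(4089)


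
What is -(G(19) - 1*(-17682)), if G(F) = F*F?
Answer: -18043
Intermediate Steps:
G(F) = F²
-(G(19) - 1*(-17682)) = -(19² - 1*(-17682)) = -(361 + 17682) = -1*18043 = -18043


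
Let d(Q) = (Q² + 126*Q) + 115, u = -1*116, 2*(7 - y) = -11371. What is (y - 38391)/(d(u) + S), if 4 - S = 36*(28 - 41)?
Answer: 21799/382 ≈ 57.065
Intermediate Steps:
y = 11385/2 (y = 7 - ½*(-11371) = 7 + 11371/2 = 11385/2 ≈ 5692.5)
S = 472 (S = 4 - 36*(28 - 41) = 4 - 36*(-13) = 4 - 1*(-468) = 4 + 468 = 472)
u = -116
d(Q) = 115 + Q² + 126*Q
(y - 38391)/(d(u) + S) = (11385/2 - 38391)/((115 + (-116)² + 126*(-116)) + 472) = -65397/(2*((115 + 13456 - 14616) + 472)) = -65397/(2*(-1045 + 472)) = -65397/2/(-573) = -65397/2*(-1/573) = 21799/382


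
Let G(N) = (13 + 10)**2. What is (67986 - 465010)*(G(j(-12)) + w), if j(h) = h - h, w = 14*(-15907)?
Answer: 88206425056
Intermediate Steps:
w = -222698
j(h) = 0
G(N) = 529 (G(N) = 23**2 = 529)
(67986 - 465010)*(G(j(-12)) + w) = (67986 - 465010)*(529 - 222698) = -397024*(-222169) = 88206425056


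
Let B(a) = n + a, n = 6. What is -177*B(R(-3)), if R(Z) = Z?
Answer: -531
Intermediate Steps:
B(a) = 6 + a
-177*B(R(-3)) = -177*(6 - 3) = -177*3 = -531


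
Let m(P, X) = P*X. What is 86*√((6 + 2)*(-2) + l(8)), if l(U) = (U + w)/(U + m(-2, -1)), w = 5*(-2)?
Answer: 774*I*√5/5 ≈ 346.14*I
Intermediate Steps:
w = -10
l(U) = (-10 + U)/(2 + U) (l(U) = (U - 10)/(U - 2*(-1)) = (-10 + U)/(U + 2) = (-10 + U)/(2 + U))
86*√((6 + 2)*(-2) + l(8)) = 86*√((6 + 2)*(-2) + (-10 + 8)/(2 + 8)) = 86*√(8*(-2) - 2/10) = 86*√(-16 + (⅒)*(-2)) = 86*√(-16 - ⅕) = 86*√(-81/5) = 86*(9*I*√5/5) = 774*I*√5/5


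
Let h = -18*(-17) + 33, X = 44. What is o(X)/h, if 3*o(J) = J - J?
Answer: 0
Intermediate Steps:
o(J) = 0 (o(J) = (J - J)/3 = (⅓)*0 = 0)
h = 339 (h = 306 + 33 = 339)
o(X)/h = 0/339 = 0*(1/339) = 0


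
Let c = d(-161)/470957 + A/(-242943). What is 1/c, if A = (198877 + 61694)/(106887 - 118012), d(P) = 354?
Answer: 424291578089125/359829335399 ≈ 1179.1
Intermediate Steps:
A = -260571/11125 (A = 260571/(-11125) = 260571*(-1/11125) = -260571/11125 ≈ -23.422)
c = 359829335399/424291578089125 (c = 354/470957 - 260571/11125/(-242943) = 354*(1/470957) - 260571/11125*(-1/242943) = 354/470957 + 86857/900913625 = 359829335399/424291578089125 ≈ 0.00084807)
1/c = 1/(359829335399/424291578089125) = 424291578089125/359829335399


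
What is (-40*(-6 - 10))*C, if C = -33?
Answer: -21120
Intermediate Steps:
(-40*(-6 - 10))*C = -40*(-6 - 10)*(-33) = -40*(-16)*(-33) = 640*(-33) = -21120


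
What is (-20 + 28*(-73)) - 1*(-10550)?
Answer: 8486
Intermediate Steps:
(-20 + 28*(-73)) - 1*(-10550) = (-20 - 2044) + 10550 = -2064 + 10550 = 8486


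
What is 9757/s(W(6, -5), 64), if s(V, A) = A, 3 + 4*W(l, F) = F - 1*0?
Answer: 9757/64 ≈ 152.45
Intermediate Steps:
W(l, F) = -3/4 + F/4 (W(l, F) = -3/4 + (F - 1*0)/4 = -3/4 + (F + 0)/4 = -3/4 + F/4)
9757/s(W(6, -5), 64) = 9757/64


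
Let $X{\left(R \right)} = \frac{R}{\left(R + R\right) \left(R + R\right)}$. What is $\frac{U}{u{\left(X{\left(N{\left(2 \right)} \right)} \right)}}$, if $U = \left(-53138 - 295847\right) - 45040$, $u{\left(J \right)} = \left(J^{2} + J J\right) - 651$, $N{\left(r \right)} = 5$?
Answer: $\frac{78805000}{130199} \approx 605.27$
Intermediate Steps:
$X{\left(R \right)} = \frac{1}{4 R}$ ($X{\left(R \right)} = \frac{R}{2 R 2 R} = \frac{R}{4 R^{2}} = R \frac{1}{4 R^{2}} = \frac{1}{4 R}$)
$u{\left(J \right)} = -651 + 2 J^{2}$ ($u{\left(J \right)} = \left(J^{2} + J^{2}\right) - 651 = 2 J^{2} - 651 = -651 + 2 J^{2}$)
$U = -394025$ ($U = -348985 - 45040 = -394025$)
$\frac{U}{u{\left(X{\left(N{\left(2 \right)} \right)} \right)}} = - \frac{394025}{-651 + 2 \left(\frac{1}{4 \cdot 5}\right)^{2}} = - \frac{394025}{-651 + 2 \left(\frac{1}{4} \cdot \frac{1}{5}\right)^{2}} = - \frac{394025}{-651 + \frac{2}{400}} = - \frac{394025}{-651 + 2 \cdot \frac{1}{400}} = - \frac{394025}{-651 + \frac{1}{200}} = - \frac{394025}{- \frac{130199}{200}} = \left(-394025\right) \left(- \frac{200}{130199}\right) = \frac{78805000}{130199}$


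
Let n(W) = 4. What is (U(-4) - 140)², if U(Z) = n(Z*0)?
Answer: 18496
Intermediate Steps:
U(Z) = 4
(U(-4) - 140)² = (4 - 140)² = (-136)² = 18496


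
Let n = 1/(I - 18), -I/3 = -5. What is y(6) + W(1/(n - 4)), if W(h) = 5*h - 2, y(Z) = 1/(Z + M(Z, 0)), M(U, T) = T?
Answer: -233/78 ≈ -2.9872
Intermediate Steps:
I = 15 (I = -3*(-5) = 15)
n = -1/3 (n = 1/(15 - 18) = 1/(-3) = -1/3 ≈ -0.33333)
y(Z) = 1/Z (y(Z) = 1/(Z + 0) = 1/Z)
W(h) = -2 + 5*h
y(6) + W(1/(n - 4)) = 1/6 + (-2 + 5/(-1/3 - 4)) = 1/6 + (-2 + 5/(-13/3)) = 1/6 + (-2 + 5*(-3/13)) = 1/6 + (-2 - 15/13) = 1/6 - 41/13 = -233/78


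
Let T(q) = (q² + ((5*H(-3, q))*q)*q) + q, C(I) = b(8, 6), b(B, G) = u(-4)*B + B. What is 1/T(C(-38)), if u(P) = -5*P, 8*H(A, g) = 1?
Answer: 1/46032 ≈ 2.1724e-5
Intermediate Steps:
H(A, g) = ⅛ (H(A, g) = (⅛)*1 = ⅛)
b(B, G) = 21*B (b(B, G) = (-5*(-4))*B + B = 20*B + B = 21*B)
C(I) = 168 (C(I) = 21*8 = 168)
T(q) = q + 13*q²/8 (T(q) = (q² + ((5*(⅛))*q)*q) + q = (q² + (5*q/8)*q) + q = (q² + 5*q²/8) + q = 13*q²/8 + q = q + 13*q²/8)
1/T(C(-38)) = 1/((⅛)*168*(8 + 13*168)) = 1/((⅛)*168*(8 + 2184)) = 1/((⅛)*168*2192) = 1/46032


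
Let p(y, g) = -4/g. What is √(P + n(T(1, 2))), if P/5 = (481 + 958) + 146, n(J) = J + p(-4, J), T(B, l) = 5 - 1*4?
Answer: √7922 ≈ 89.006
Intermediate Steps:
T(B, l) = 1 (T(B, l) = 5 - 4 = 1)
n(J) = J - 4/J
P = 7925 (P = 5*((481 + 958) + 146) = 5*(1439 + 146) = 5*1585 = 7925)
√(P + n(T(1, 2))) = √(7925 + (1 - 4/1)) = √(7925 + (1 - 4*1)) = √(7925 + (1 - 4)) = √(7925 - 3) = √7922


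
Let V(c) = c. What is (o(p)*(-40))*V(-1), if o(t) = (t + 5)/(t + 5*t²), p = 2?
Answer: 140/11 ≈ 12.727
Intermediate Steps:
o(t) = (5 + t)/(t + 5*t²)
(o(p)*(-40))*V(-1) = (((5 + 2)/(2*(1 + 5*2)))*(-40))*(-1) = (((½)*7/(1 + 10))*(-40))*(-1) = (((½)*7/11)*(-40))*(-1) = (((½)*(1/11)*7)*(-40))*(-1) = ((7/22)*(-40))*(-1) = -140/11*(-1) = 140/11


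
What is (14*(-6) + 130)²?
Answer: 2116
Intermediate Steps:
(14*(-6) + 130)² = (-84 + 130)² = 46² = 2116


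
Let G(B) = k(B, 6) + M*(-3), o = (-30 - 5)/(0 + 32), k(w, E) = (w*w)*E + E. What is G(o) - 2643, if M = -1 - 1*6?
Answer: -1335717/512 ≈ -2608.8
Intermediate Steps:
k(w, E) = E + E*w**2 (k(w, E) = w**2*E + E = E*w**2 + E = E + E*w**2)
M = -7 (M = -1 - 6 = -7)
o = -35/32 ≈ -1.0938
G(B) = 27 + 6*B**2 (G(B) = 6*(1 + B**2) - 7*(-3) = (6 + 6*B**2) + 21 = 27 + 6*B**2)
G(o) - 2643 = (27 + 6*(-35/32)**2) - 2643 = (27 + 6*(1225/1024)) - 2643 = (27 + 3675/512) - 2643 = 17499/512 - 2643 = -1335717/512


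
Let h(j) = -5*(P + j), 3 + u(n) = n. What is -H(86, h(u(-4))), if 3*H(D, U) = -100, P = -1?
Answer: 100/3 ≈ 33.333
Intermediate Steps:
u(n) = -3 + n
h(j) = 5 - 5*j (h(j) = -5*(-1 + j) = 5 - 5*j)
H(D, U) = -100/3 (H(D, U) = (⅓)*(-100) = -100/3)
-H(86, h(u(-4))) = -1*(-100/3) = 100/3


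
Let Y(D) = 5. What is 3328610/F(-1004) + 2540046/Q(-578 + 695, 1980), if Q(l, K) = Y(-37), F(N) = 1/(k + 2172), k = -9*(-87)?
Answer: 49182752796/5 ≈ 9.8365e+9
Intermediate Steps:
k = 783
F(N) = 1/2955 (F(N) = 1/(783 + 2172) = 1/2955)
Q(l, K) = 5
3328610/F(-1004) + 2540046/Q(-578 + 695, 1980) = 3328610/(1/2955) + 2540046/5 = 3328610*2955 + 2540046*(⅕) = 9836042550 + 2540046/5 = 49182752796/5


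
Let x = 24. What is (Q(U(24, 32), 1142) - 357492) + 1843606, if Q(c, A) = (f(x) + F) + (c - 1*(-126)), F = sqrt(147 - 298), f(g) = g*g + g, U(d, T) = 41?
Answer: 1486881 + I*sqrt(151) ≈ 1.4869e+6 + 12.288*I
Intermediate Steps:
f(g) = g + g**2 (f(g) = g**2 + g = g + g**2)
F = I*sqrt(151) (F = sqrt(-151) = I*sqrt(151) ≈ 12.288*I)
Q(c, A) = 726 + c + I*sqrt(151) (Q(c, A) = (24*(1 + 24) + I*sqrt(151)) + (c - 1*(-126)) = (24*25 + I*sqrt(151)) + (c + 126) = (600 + I*sqrt(151)) + (126 + c) = 726 + c + I*sqrt(151))
(Q(U(24, 32), 1142) - 357492) + 1843606 = ((726 + 41 + I*sqrt(151)) - 357492) + 1843606 = ((767 + I*sqrt(151)) - 357492) + 1843606 = (-356725 + I*sqrt(151)) + 1843606 = 1486881 + I*sqrt(151)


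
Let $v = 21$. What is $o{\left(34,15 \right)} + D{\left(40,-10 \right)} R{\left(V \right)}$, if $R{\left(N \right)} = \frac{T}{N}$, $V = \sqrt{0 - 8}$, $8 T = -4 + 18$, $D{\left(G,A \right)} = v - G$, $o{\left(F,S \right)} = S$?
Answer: $15 + \frac{133 i \sqrt{2}}{16} \approx 15.0 + 11.756 i$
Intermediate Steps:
$D{\left(G,A \right)} = 21 - G$
$T = \frac{7}{4}$ ($T = \frac{-4 + 18}{8} = \frac{1}{8} \cdot 14 = \frac{7}{4} \approx 1.75$)
$V = 2 i \sqrt{2}$ ($V = \sqrt{-8} = 2 i \sqrt{2} \approx 2.8284 i$)
$R{\left(N \right)} = \frac{7}{4 N}$
$o{\left(34,15 \right)} + D{\left(40,-10 \right)} R{\left(V \right)} = 15 + \left(21 - 40\right) \frac{7}{4 \cdot 2 i \sqrt{2}} = 15 + \left(21 - 40\right) \frac{7 \left(- \frac{i \sqrt{2}}{4}\right)}{4} = 15 - 19 \left(- \frac{7 i \sqrt{2}}{16}\right) = 15 + \frac{133 i \sqrt{2}}{16}$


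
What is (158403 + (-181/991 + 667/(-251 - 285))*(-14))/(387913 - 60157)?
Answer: 1275007335/2637820016 ≈ 0.48336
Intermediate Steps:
(158403 + (-181/991 + 667/(-251 - 285))*(-14))/(387913 - 60157) = (158403 + (-181*1/991 + 667/(-536))*(-14))/327756 = (158403 + (-181/991 + 667*(-1/536))*(-14))*(1/327756) = (158403 + (-181/991 - 667/536)*(-14))*(1/327756) = (158403 - 758013/531176*(-14))*(1/327756) = (158403 + 5306091/265588)*(1/327756) = (42075242055/265588)*(1/327756) = 1275007335/2637820016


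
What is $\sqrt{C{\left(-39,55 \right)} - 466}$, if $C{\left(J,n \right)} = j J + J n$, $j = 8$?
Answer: $i \sqrt{2923} \approx 54.065 i$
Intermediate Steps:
$C{\left(J,n \right)} = 8 J + J n$
$\sqrt{C{\left(-39,55 \right)} - 466} = \sqrt{- 39 \left(8 + 55\right) - 466} = \sqrt{\left(-39\right) 63 - 466} = \sqrt{-2457 - 466} = \sqrt{-2923} = i \sqrt{2923}$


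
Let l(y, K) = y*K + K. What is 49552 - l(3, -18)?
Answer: 49624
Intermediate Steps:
l(y, K) = K + K*y (l(y, K) = K*y + K = K + K*y)
49552 - l(3, -18) = 49552 - (-18)*(1 + 3) = 49552 - (-18)*4 = 49552 - 1*(-72) = 49552 + 72 = 49624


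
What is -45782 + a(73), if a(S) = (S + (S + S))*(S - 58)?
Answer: -42497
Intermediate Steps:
a(S) = 3*S*(-58 + S) (a(S) = (S + 2*S)*(-58 + S) = (3*S)*(-58 + S) = 3*S*(-58 + S))
-45782 + a(73) = -45782 + 3*73*(-58 + 73) = -45782 + 3*73*15 = -45782 + 3285 = -42497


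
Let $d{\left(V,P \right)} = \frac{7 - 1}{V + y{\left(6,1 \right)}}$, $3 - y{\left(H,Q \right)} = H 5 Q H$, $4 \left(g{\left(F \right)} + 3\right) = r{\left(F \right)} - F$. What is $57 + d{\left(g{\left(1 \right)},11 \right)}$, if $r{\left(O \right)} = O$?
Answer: $\frac{1709}{30} \approx 56.967$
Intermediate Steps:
$g{\left(F \right)} = -3$ ($g{\left(F \right)} = -3 + \frac{F - F}{4} = -3 + \frac{1}{4} \cdot 0 = -3 + 0 = -3$)
$y{\left(H,Q \right)} = 3 - 5 Q H^{2}$ ($y{\left(H,Q \right)} = 3 - H 5 Q H = 3 - 5 H H Q = 3 - 5 Q H^{2}$)
$d{\left(V,P \right)} = \frac{6}{-177 + V}$ ($d{\left(V,P \right)} = \frac{7 - 1}{V + \left(3 - 5 \cdot 6^{2}\right)} = \frac{6}{V + \left(3 - 5 \cdot 36\right)} = \frac{6}{V + \left(3 - 180\right)} = \frac{6}{V - 177} = \frac{6}{-177 + V}$)
$57 + d{\left(g{\left(1 \right)},11 \right)} = 57 + \frac{6}{-177 - 3} = 57 + \frac{6}{-180} = 57 + 6 \left(- \frac{1}{180}\right) = 57 - \frac{1}{30} = \frac{1709}{30}$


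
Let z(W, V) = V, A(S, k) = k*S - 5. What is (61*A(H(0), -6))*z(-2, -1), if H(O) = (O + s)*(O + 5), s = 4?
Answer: 7625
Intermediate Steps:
H(O) = (4 + O)*(5 + O) (H(O) = (O + 4)*(O + 5) = (4 + O)*(5 + O))
A(S, k) = -5 + S*k (A(S, k) = S*k - 5 = -5 + S*k)
(61*A(H(0), -6))*z(-2, -1) = (61*(-5 + (20 + 0**2 + 9*0)*(-6)))*(-1) = (61*(-5 + (20 + 0 + 0)*(-6)))*(-1) = (61*(-5 + 20*(-6)))*(-1) = (61*(-5 - 120))*(-1) = (61*(-125))*(-1) = -7625*(-1) = 7625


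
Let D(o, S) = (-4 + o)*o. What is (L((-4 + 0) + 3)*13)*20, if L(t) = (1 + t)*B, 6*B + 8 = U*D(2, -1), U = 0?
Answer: 0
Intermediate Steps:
D(o, S) = o*(-4 + o)
B = -4/3 (B = -4/3 + (0*(2*(-4 + 2)))/6 = -4/3 + (0*(2*(-2)))/6 = -4/3 + (0*(-4))/6 = -4/3 + (1/6)*0 = -4/3 + 0 = -4/3 ≈ -1.3333)
L(t) = -4/3 - 4*t/3 (L(t) = (1 + t)*(-4/3) = -4/3 - 4*t/3)
(L((-4 + 0) + 3)*13)*20 = ((-4/3 - 4*((-4 + 0) + 3)/3)*13)*20 = ((-4/3 - 4*(-4 + 3)/3)*13)*20 = ((-4/3 - 4/3*(-1))*13)*20 = ((-4/3 + 4/3)*13)*20 = (0*13)*20 = 0*20 = 0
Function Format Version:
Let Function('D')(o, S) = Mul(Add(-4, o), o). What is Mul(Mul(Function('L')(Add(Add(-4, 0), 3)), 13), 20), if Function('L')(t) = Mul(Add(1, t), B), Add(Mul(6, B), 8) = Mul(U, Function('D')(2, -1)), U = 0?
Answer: 0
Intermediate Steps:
Function('D')(o, S) = Mul(o, Add(-4, o))
B = Rational(-4, 3) (B = Add(Rational(-4, 3), Mul(Rational(1, 6), Mul(0, Mul(2, Add(-4, 2))))) = Add(Rational(-4, 3), Mul(Rational(1, 6), Mul(0, Mul(2, -2)))) = Add(Rational(-4, 3), Mul(Rational(1, 6), Mul(0, -4))) = Add(Rational(-4, 3), Mul(Rational(1, 6), 0)) = Add(Rational(-4, 3), 0) = Rational(-4, 3) ≈ -1.3333)
Function('L')(t) = Add(Rational(-4, 3), Mul(Rational(-4, 3), t)) (Function('L')(t) = Mul(Add(1, t), Rational(-4, 3)) = Add(Rational(-4, 3), Mul(Rational(-4, 3), t)))
Mul(Mul(Function('L')(Add(Add(-4, 0), 3)), 13), 20) = Mul(Mul(Add(Rational(-4, 3), Mul(Rational(-4, 3), Add(Add(-4, 0), 3))), 13), 20) = Mul(Mul(Add(Rational(-4, 3), Mul(Rational(-4, 3), Add(-4, 3))), 13), 20) = Mul(Mul(Add(Rational(-4, 3), Mul(Rational(-4, 3), -1)), 13), 20) = Mul(Mul(Add(Rational(-4, 3), Rational(4, 3)), 13), 20) = Mul(Mul(0, 13), 20) = Mul(0, 20) = 0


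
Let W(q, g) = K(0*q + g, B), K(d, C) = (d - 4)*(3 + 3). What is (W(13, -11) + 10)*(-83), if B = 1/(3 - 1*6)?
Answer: 6640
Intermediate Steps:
B = -1/3 (B = 1/(3 - 6) = 1/(-3) = -1/3 ≈ -0.33333)
K(d, C) = -24 + 6*d (K(d, C) = (-4 + d)*6 = -24 + 6*d)
W(q, g) = -24 + 6*g (W(q, g) = -24 + 6*(0*q + g) = -24 + 6*(0 + g) = -24 + 6*g)
(W(13, -11) + 10)*(-83) = ((-24 + 6*(-11)) + 10)*(-83) = ((-24 - 66) + 10)*(-83) = (-90 + 10)*(-83) = -80*(-83) = 6640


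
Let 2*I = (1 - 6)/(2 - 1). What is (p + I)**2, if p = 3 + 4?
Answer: 81/4 ≈ 20.250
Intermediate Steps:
p = 7
I = -5/2 (I = ((1 - 6)/(2 - 1))/2 = (-5/1)/2 = (-5*1)/2 = (1/2)*(-5) = -5/2 ≈ -2.5000)
(p + I)**2 = (7 - 5/2)**2 = (9/2)**2 = 81/4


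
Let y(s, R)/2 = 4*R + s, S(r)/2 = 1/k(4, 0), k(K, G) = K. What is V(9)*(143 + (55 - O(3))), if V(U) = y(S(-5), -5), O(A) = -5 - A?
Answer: -8034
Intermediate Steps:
S(r) = ½ (S(r) = 2/4 = 2*(¼) = ½)
y(s, R) = 2*s + 8*R (y(s, R) = 2*(4*R + s) = 2*(s + 4*R) = 2*s + 8*R)
V(U) = -39 (V(U) = 2*(½) + 8*(-5) = 1 - 40 = -39)
V(9)*(143 + (55 - O(3))) = -39*(143 + (55 - (-5 - 1*3))) = -39*(143 + (55 - (-5 - 3))) = -39*(143 + (55 - 1*(-8))) = -39*(143 + (55 + 8)) = -39*(143 + 63) = -39*206 = -8034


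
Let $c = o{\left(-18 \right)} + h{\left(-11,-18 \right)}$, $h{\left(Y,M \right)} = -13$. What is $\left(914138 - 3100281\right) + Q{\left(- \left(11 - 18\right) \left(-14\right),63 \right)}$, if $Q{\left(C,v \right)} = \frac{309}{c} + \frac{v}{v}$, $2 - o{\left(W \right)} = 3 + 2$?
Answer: $- \frac{34978581}{16} \approx -2.1862 \cdot 10^{6}$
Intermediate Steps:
$o{\left(W \right)} = -3$ ($o{\left(W \right)} = 2 - \left(3 + 2\right) = 2 - 5 = -3$)
$c = -16$ ($c = -3 - 13 = -16$)
$Q{\left(C,v \right)} = - \frac{293}{16}$ ($Q{\left(C,v \right)} = \frac{309}{-16} + \frac{v}{v} = 309 \left(- \frac{1}{16}\right) + 1 = - \frac{309}{16} + 1 = - \frac{293}{16}$)
$\left(914138 - 3100281\right) + Q{\left(- \left(11 - 18\right) \left(-14\right),63 \right)} = \left(914138 - 3100281\right) - \frac{293}{16} = -2186143 - \frac{293}{16} = - \frac{34978581}{16}$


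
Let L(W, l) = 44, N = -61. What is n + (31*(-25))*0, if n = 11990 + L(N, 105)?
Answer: 12034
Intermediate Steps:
n = 12034 (n = 11990 + 44 = 12034)
n + (31*(-25))*0 = 12034 + (31*(-25))*0 = 12034 - 775*0 = 12034 + 0 = 12034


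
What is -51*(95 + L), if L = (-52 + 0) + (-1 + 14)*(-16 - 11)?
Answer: 15708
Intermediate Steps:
L = -403 (L = -52 + 13*(-27) = -52 - 351 = -403)
-51*(95 + L) = -51*(95 - 403) = -51*(-308) = 15708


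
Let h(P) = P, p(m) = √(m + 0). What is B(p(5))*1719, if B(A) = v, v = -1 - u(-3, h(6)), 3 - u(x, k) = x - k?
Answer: -22347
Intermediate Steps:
p(m) = √m
u(x, k) = 3 + k - x (u(x, k) = 3 - (x - k) = 3 + (k - x) = 3 + k - x)
v = -13 (v = -1 - (3 + 6 - 1*(-3)) = -1 - (3 + 6 + 3) = -1 - 1*12 = -1 - 12 = -13)
B(A) = -13
B(p(5))*1719 = -13*1719 = -22347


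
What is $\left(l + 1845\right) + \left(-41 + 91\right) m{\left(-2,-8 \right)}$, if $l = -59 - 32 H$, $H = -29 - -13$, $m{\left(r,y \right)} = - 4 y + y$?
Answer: $3498$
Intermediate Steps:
$m{\left(r,y \right)} = - 3 y$
$H = -16$ ($H = -29 + 13 = -16$)
$l = 453$ ($l = -59 - -512 = -59 + 512 = 453$)
$\left(l + 1845\right) + \left(-41 + 91\right) m{\left(-2,-8 \right)} = \left(453 + 1845\right) + \left(-41 + 91\right) \left(\left(-3\right) \left(-8\right)\right) = 2298 + 50 \cdot 24 = 2298 + 1200 = 3498$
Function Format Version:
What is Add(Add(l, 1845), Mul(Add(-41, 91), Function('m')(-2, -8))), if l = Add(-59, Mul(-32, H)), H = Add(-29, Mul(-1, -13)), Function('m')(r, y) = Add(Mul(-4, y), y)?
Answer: 3498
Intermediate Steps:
Function('m')(r, y) = Mul(-3, y)
H = -16 (H = Add(-29, 13) = -16)
l = 453 (l = Add(-59, Mul(-32, -16)) = Add(-59, 512) = 453)
Add(Add(l, 1845), Mul(Add(-41, 91), Function('m')(-2, -8))) = Add(Add(453, 1845), Mul(Add(-41, 91), Mul(-3, -8))) = Add(2298, Mul(50, 24)) = Add(2298, 1200) = 3498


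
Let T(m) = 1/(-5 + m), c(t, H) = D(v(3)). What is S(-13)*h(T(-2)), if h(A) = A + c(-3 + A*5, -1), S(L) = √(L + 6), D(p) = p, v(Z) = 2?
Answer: 13*I*√7/7 ≈ 4.9135*I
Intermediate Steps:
S(L) = √(6 + L)
c(t, H) = 2
h(A) = 2 + A (h(A) = A + 2 = 2 + A)
S(-13)*h(T(-2)) = √(6 - 13)*(2 + 1/(-5 - 2)) = √(-7)*(2 + 1/(-7)) = (I*√7)*(2 - ⅐) = (I*√7)*(13/7) = 13*I*√7/7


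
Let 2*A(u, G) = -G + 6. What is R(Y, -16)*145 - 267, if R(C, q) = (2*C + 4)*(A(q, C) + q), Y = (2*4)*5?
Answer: -402207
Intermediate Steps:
A(u, G) = 3 - G/2 (A(u, G) = (-G + 6)/2 = (6 - G)/2 = 3 - G/2)
Y = 40 (Y = 8*5 = 40)
R(C, q) = (4 + 2*C)*(3 + q - C/2) (R(C, q) = (2*C + 4)*((3 - C/2) + q) = (4 + 2*C)*(3 + q - C/2))
R(Y, -16)*145 - 267 = (12 - 1*40² + 4*40 + 4*(-16) + 2*40*(-16))*145 - 267 = (12 - 1*1600 + 160 - 64 - 1280)*145 - 267 = (12 - 1600 + 160 - 64 - 1280)*145 - 267 = -2772*145 - 267 = -401940 - 267 = -402207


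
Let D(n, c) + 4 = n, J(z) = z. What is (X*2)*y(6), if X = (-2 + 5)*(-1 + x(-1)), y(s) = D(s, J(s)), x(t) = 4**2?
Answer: 180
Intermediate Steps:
x(t) = 16
D(n, c) = -4 + n
y(s) = -4 + s
X = 45 (X = (-2 + 5)*(-1 + 16) = 3*15 = 45)
(X*2)*y(6) = (45*2)*(-4 + 6) = 90*2 = 180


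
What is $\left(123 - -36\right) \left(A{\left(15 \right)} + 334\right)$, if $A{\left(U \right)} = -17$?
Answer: $50403$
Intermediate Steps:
$\left(123 - -36\right) \left(A{\left(15 \right)} + 334\right) = \left(123 - -36\right) \left(-17 + 334\right) = \left(123 + \left(-130 + 166\right)\right) 317 = \left(123 + 36\right) 317 = 159 \cdot 317 = 50403$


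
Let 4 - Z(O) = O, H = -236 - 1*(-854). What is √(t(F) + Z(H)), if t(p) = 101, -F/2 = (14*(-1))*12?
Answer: 3*I*√57 ≈ 22.65*I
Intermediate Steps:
H = 618 (H = -236 + 854 = 618)
Z(O) = 4 - O
F = 336 (F = -2*14*(-1)*12 = -(-28)*12 = -2*(-168) = 336)
√(t(F) + Z(H)) = √(101 + (4 - 1*618)) = √(101 + (4 - 618)) = √(101 - 614) = √(-513) = 3*I*√57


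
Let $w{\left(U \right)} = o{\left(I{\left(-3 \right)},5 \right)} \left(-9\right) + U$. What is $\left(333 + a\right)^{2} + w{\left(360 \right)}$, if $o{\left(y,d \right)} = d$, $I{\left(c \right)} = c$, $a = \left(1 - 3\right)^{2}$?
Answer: $113884$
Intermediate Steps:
$a = 4$ ($a = \left(-2\right)^{2} = 4$)
$w{\left(U \right)} = -45 + U$ ($w{\left(U \right)} = 5 \left(-9\right) + U = -45 + U$)
$\left(333 + a\right)^{2} + w{\left(360 \right)} = \left(333 + 4\right)^{2} + \left(-45 + 360\right) = 337^{2} + 315 = 113569 + 315 = 113884$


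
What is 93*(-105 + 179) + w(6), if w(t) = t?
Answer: 6888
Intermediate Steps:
93*(-105 + 179) + w(6) = 93*(-105 + 179) + 6 = 93*74 + 6 = 6882 + 6 = 6888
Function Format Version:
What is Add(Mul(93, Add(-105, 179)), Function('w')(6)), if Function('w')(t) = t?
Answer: 6888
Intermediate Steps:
Add(Mul(93, Add(-105, 179)), Function('w')(6)) = Add(Mul(93, Add(-105, 179)), 6) = Add(Mul(93, 74), 6) = Add(6882, 6) = 6888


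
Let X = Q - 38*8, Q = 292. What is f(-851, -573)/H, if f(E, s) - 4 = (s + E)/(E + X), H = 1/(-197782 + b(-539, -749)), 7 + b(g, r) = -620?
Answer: -967442284/863 ≈ -1.1210e+6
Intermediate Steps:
X = -12 (X = 292 - 38*8 = 292 - 1*304 = 292 - 304 = -12)
b(g, r) = -627 (b(g, r) = -7 - 620 = -627)
H = -1/198409 (H = 1/(-197782 - 627) = 1/(-198409) = -1/198409 ≈ -5.0401e-6)
f(E, s) = 4 + (E + s)/(-12 + E) (f(E, s) = 4 + (s + E)/(E - 12) = 4 + (E + s)/(-12 + E))
f(-851, -573)/H = ((-48 - 573 + 5*(-851))/(-12 - 851))/(-1/198409) = ((-48 - 573 - 4255)/(-863))*(-198409) = -1/863*(-4876)*(-198409) = (4876/863)*(-198409) = -967442284/863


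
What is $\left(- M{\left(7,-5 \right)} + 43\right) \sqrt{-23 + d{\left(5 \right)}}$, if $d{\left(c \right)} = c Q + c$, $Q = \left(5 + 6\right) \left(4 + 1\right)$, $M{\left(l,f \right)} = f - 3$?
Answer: $51 \sqrt{257} \approx 817.59$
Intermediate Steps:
$M{\left(l,f \right)} = -3 + f$
$Q = 55$ ($Q = 11 \cdot 5 = 55$)
$d{\left(c \right)} = 56 c$ ($d{\left(c \right)} = c 55 + c = 55 c + c = 56 c$)
$\left(- M{\left(7,-5 \right)} + 43\right) \sqrt{-23 + d{\left(5 \right)}} = \left(- (-3 - 5) + 43\right) \sqrt{-23 + 56 \cdot 5} = \left(\left(-1\right) \left(-8\right) + 43\right) \sqrt{-23 + 280} = \left(8 + 43\right) \sqrt{257} = 51 \sqrt{257}$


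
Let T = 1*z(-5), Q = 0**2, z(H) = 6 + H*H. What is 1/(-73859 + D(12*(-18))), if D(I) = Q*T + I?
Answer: -1/74075 ≈ -1.3500e-5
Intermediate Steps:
z(H) = 6 + H**2
Q = 0
T = 31 (T = 1*(6 + (-5)**2) = 1*(6 + 25) = 1*31 = 31)
D(I) = I (D(I) = 0*31 + I = 0 + I = I)
1/(-73859 + D(12*(-18))) = 1/(-73859 + 12*(-18)) = 1/(-73859 - 216) = 1/(-74075) = -1/74075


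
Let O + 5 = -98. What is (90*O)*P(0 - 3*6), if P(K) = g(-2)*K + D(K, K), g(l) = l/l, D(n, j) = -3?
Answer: 194670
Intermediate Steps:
O = -103 (O = -5 - 98 = -103)
g(l) = 1
P(K) = -3 + K (P(K) = 1*K - 3 = K - 3 = -3 + K)
(90*O)*P(0 - 3*6) = (90*(-103))*(-3 + (0 - 3*6)) = -9270*(-3 + (0 - 18)) = -9270*(-3 - 18) = -9270*(-21) = 194670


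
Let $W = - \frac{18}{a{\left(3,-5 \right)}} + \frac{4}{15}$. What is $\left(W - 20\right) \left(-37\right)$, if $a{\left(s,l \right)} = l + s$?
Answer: $\frac{5957}{15} \approx 397.13$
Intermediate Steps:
$W = \frac{139}{15}$ ($W = - \frac{18}{-5 + 3} + \frac{4}{15} = - \frac{18}{-2} + 4 \cdot \frac{1}{15} = \left(-18\right) \left(- \frac{1}{2}\right) + \frac{4}{15} = 9 + \frac{4}{15} = \frac{139}{15} \approx 9.2667$)
$\left(W - 20\right) \left(-37\right) = \left(\frac{139}{15} - 20\right) \left(-37\right) = \left(- \frac{161}{15}\right) \left(-37\right) = \frac{5957}{15}$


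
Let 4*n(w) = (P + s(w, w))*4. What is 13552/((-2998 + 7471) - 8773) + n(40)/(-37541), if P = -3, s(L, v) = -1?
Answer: -127184608/40356575 ≈ -3.1515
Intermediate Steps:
n(w) = -4 (n(w) = ((-3 - 1)*4)/4 = (-4*4)/4 = (¼)*(-16) = -4)
13552/((-2998 + 7471) - 8773) + n(40)/(-37541) = 13552/((-2998 + 7471) - 8773) - 4/(-37541) = 13552/(4473 - 8773) - 4*(-1/37541) = 13552/(-4300) + 4/37541 = 13552*(-1/4300) + 4/37541 = -3388/1075 + 4/37541 = -127184608/40356575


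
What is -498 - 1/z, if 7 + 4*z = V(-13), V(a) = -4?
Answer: -5474/11 ≈ -497.64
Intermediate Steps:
z = -11/4 (z = -7/4 + (¼)*(-4) = -7/4 - 1 = -11/4 ≈ -2.7500)
-498 - 1/z = -498 - 1/(-11/4) = -498 - 1*(-4/11) = -498 + 4/11 = -5474/11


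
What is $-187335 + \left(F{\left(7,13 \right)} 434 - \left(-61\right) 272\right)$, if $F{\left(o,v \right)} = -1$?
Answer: $-171177$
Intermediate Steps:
$-187335 + \left(F{\left(7,13 \right)} 434 - \left(-61\right) 272\right) = -187335 - \left(434 - 16592\right) = -187335 - -16158 = -187335 + \left(-434 + 16592\right) = -187335 + 16158 = -171177$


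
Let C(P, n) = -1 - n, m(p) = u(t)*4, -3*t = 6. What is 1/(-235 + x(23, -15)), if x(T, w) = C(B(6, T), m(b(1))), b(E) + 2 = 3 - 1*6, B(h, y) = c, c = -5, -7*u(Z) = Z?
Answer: -7/1660 ≈ -0.0042169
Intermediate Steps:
t = -2 (t = -⅓*6 = -2)
u(Z) = -Z/7
B(h, y) = -5
b(E) = -5 (b(E) = -2 + (3 - 1*6) = -2 + (3 - 6) = -2 - 3 = -5)
m(p) = 8/7 (m(p) = -⅐*(-2)*4 = (2/7)*4 = 8/7)
x(T, w) = -15/7 (x(T, w) = -1 - 1*8/7 = -1 - 8/7 = -15/7)
1/(-235 + x(23, -15)) = 1/(-235 - 15/7) = 1/(-1660/7) = -7/1660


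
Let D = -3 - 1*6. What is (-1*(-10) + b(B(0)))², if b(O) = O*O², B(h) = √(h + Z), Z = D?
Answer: (10 - 27*I)² ≈ -629.0 - 540.0*I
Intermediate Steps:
D = -9 (D = -3 - 6 = -9)
Z = -9
B(h) = √(-9 + h) (B(h) = √(h - 9) = √(-9 + h))
b(O) = O³
(-1*(-10) + b(B(0)))² = (-1*(-10) + (√(-9 + 0))³)² = (10 + (√(-9))³)² = (10 + (3*I)³)² = (10 - 27*I)²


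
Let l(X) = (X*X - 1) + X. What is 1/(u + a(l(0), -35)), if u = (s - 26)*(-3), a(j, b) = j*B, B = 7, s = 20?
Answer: 1/11 ≈ 0.090909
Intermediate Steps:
l(X) = -1 + X + X² (l(X) = (X² - 1) + X = (-1 + X²) + X = -1 + X + X²)
a(j, b) = 7*j (a(j, b) = j*7 = 7*j)
u = 18 (u = (20 - 26)*(-3) = -6*(-3) = 18)
1/(u + a(l(0), -35)) = 1/(18 + 7*(-1 + 0 + 0²)) = 1/(18 + 7*(-1 + 0 + 0)) = 1/(18 + 7*(-1)) = 1/(18 - 7) = 1/11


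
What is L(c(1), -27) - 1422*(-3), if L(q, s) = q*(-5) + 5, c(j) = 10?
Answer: 4221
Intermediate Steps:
L(q, s) = 5 - 5*q (L(q, s) = -5*q + 5 = 5 - 5*q)
L(c(1), -27) - 1422*(-3) = (5 - 5*10) - 1422*(-3) = (5 - 50) + 4266 = -45 + 4266 = 4221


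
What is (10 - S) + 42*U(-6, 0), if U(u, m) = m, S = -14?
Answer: 24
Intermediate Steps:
(10 - S) + 42*U(-6, 0) = (10 - 1*(-14)) + 42*0 = (10 + 14) + 0 = 24 + 0 = 24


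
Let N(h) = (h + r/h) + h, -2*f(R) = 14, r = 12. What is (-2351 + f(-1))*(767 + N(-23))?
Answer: -39074418/23 ≈ -1.6989e+6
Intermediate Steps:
f(R) = -7 (f(R) = -½*14 = -7)
N(h) = 2*h + 12/h (N(h) = (h + 12/h) + h = 2*h + 12/h)
(-2351 + f(-1))*(767 + N(-23)) = (-2351 - 7)*(767 + (2*(-23) + 12/(-23))) = -2358*(767 + (-46 + 12*(-1/23))) = -2358*(767 + (-46 - 12/23)) = -2358*(767 - 1070/23) = -2358*16571/23 = -39074418/23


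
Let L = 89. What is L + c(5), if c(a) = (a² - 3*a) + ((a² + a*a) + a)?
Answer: 154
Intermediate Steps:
c(a) = -2*a + 3*a² (c(a) = (a² - 3*a) + ((a² + a²) + a) = (a² - 3*a) + (2*a² + a) = (a² - 3*a) + (a + 2*a²) = -2*a + 3*a²)
L + c(5) = 89 + 5*(-2 + 3*5) = 89 + 5*(-2 + 15) = 89 + 5*13 = 89 + 65 = 154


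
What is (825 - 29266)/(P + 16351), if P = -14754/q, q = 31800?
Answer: -150737300/86657841 ≈ -1.7395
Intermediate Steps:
P = -2459/5300 (P = -14754/31800 = -14754*1/31800 = -2459/5300 ≈ -0.46396)
(825 - 29266)/(P + 16351) = (825 - 29266)/(-2459/5300 + 16351) = -28441/86657841/5300 = -28441*5300/86657841 = -150737300/86657841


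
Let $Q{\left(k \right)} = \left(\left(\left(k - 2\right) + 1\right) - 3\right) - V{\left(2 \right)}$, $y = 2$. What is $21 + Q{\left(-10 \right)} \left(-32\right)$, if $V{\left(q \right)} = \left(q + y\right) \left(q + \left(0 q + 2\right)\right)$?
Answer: $981$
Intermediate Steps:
$V{\left(q \right)} = \left(2 + q\right)^{2}$ ($V{\left(q \right)} = \left(q + 2\right) \left(q + \left(0 q + 2\right)\right) = \left(2 + q\right) \left(q + \left(0 + 2\right)\right) = \left(2 + q\right) \left(q + 2\right) = \left(2 + q\right) \left(2 + q\right) = \left(2 + q\right)^{2}$)
$Q{\left(k \right)} = -20 + k$ ($Q{\left(k \right)} = \left(\left(\left(k - 2\right) + 1\right) - 3\right) - \left(4 + 2^{2} + 4 \cdot 2\right) = \left(\left(\left(-2 + k\right) + 1\right) - 3\right) - \left(4 + 4 + 8\right) = \left(\left(-1 + k\right) - 3\right) - 16 = \left(-4 + k\right) - 16 = -20 + k$)
$21 + Q{\left(-10 \right)} \left(-32\right) = 21 + \left(-20 - 10\right) \left(-32\right) = 21 - -960 = 21 + 960 = 981$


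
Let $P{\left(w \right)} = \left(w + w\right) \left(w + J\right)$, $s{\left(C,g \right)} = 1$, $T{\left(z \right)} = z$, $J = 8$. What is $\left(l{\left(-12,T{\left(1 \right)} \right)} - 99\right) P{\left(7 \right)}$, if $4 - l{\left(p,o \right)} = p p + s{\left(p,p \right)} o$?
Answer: $-50400$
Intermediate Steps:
$P{\left(w \right)} = 2 w \left(8 + w\right)$ ($P{\left(w \right)} = \left(w + w\right) \left(w + 8\right) = 2 w \left(8 + w\right)$)
$l{\left(p,o \right)} = 4 - o - p^{2}$ ($l{\left(p,o \right)} = 4 - \left(p p + 1 o\right) = 4 - \left(p^{2} + o\right) = 4 - \left(o + p^{2}\right) = 4 - o - p^{2}$)
$\left(l{\left(-12,T{\left(1 \right)} \right)} - 99\right) P{\left(7 \right)} = \left(\left(4 - 1 - \left(-12\right)^{2}\right) - 99\right) 2 \cdot 7 \left(8 + 7\right) = \left(\left(4 - 1 - 144\right) - 99\right) 2 \cdot 7 \cdot 15 = \left(\left(4 - 1 - 144\right) - 99\right) 210 = \left(-141 - 99\right) 210 = \left(-240\right) 210 = -50400$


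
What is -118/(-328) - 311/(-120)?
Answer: 14521/4920 ≈ 2.9514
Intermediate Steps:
-118/(-328) - 311/(-120) = -118*(-1/328) - 311*(-1/120) = 59/164 + 311/120 = 14521/4920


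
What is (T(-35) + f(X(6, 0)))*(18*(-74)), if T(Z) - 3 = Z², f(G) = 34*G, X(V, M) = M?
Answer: -1635696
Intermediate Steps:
T(Z) = 3 + Z²
(T(-35) + f(X(6, 0)))*(18*(-74)) = ((3 + (-35)²) + 34*0)*(18*(-74)) = ((3 + 1225) + 0)*(-1332) = (1228 + 0)*(-1332) = 1228*(-1332) = -1635696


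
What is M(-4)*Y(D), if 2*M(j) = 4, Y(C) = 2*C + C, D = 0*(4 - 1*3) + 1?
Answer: 6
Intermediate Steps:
D = 1 (D = 0*(4 - 3) + 1 = 0*1 + 1 = 0 + 1 = 1)
Y(C) = 3*C
M(j) = 2 (M(j) = (½)*4 = 2)
M(-4)*Y(D) = 2*(3*1) = 2*3 = 6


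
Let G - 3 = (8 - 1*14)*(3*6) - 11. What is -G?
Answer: 116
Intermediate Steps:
G = -116 (G = 3 + ((8 - 1*14)*(3*6) - 11) = 3 + ((8 - 14)*18 - 11) = 3 + (-6*18 - 11) = 3 + (-108 - 11) = 3 - 119 = -116)
-G = -1*(-116) = 116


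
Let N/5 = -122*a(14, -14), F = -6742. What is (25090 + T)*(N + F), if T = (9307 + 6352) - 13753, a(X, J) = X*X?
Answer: -3409648792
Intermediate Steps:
a(X, J) = X²
T = 1906 (T = 15659 - 13753 = 1906)
N = -119560 (N = 5*(-122*14²) = 5*(-122*196) = 5*(-23912) = -119560)
(25090 + T)*(N + F) = (25090 + 1906)*(-119560 - 6742) = 26996*(-126302) = -3409648792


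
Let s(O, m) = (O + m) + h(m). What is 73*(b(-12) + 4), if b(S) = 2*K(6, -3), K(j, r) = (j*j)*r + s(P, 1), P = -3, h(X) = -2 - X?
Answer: -16206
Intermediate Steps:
s(O, m) = -2 + O (s(O, m) = (O + m) + (-2 - m) = -2 + O)
K(j, r) = -5 + r*j**2 (K(j, r) = (j*j)*r + (-2 - 3) = j**2*r - 5 = r*j**2 - 5 = -5 + r*j**2)
b(S) = -226 (b(S) = 2*(-5 - 3*6**2) = 2*(-5 - 3*36) = 2*(-5 - 108) = 2*(-113) = -226)
73*(b(-12) + 4) = 73*(-226 + 4) = 73*(-222) = -16206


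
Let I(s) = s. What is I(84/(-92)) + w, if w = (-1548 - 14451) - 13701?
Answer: -683121/23 ≈ -29701.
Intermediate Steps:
w = -29700 (w = -15999 - 13701 = -29700)
I(84/(-92)) + w = 84/(-92) - 29700 = 84*(-1/92) - 29700 = -21/23 - 29700 = -683121/23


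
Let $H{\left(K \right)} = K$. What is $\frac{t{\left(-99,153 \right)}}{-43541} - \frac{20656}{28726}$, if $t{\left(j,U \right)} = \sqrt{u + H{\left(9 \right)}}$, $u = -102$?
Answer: $- \frac{10328}{14363} - \frac{i \sqrt{93}}{43541} \approx -0.71907 - 0.00022148 i$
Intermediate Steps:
$t{\left(j,U \right)} = i \sqrt{93}$ ($t{\left(j,U \right)} = \sqrt{-102 + 9} = \sqrt{-93} = i \sqrt{93}$)
$\frac{t{\left(-99,153 \right)}}{-43541} - \frac{20656}{28726} = \frac{i \sqrt{93}}{-43541} - \frac{20656}{28726} = i \sqrt{93} \left(- \frac{1}{43541}\right) - \frac{10328}{14363} = - \frac{i \sqrt{93}}{43541} - \frac{10328}{14363} = - \frac{10328}{14363} - \frac{i \sqrt{93}}{43541}$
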